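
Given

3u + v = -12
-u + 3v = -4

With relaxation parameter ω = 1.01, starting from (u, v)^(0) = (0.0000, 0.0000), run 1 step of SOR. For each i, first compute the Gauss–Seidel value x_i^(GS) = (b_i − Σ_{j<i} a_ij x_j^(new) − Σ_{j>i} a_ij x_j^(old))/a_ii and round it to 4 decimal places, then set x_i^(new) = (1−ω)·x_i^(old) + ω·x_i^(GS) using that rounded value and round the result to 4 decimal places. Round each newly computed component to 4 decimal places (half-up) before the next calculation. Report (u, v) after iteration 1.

(-4.0400, -2.7068)

Iteration 1:
  u: GS value = (-12 - (1)·0.0000) / (3) = -4.0000;  u ← (1−ω)·0.0000 + ω·-4.0000 = -4.0400
  v: GS value = (-4 - (-1)·-4.0400) / (3) = -2.6800;  v ← (1−ω)·0.0000 + ω·-2.6800 = -2.7068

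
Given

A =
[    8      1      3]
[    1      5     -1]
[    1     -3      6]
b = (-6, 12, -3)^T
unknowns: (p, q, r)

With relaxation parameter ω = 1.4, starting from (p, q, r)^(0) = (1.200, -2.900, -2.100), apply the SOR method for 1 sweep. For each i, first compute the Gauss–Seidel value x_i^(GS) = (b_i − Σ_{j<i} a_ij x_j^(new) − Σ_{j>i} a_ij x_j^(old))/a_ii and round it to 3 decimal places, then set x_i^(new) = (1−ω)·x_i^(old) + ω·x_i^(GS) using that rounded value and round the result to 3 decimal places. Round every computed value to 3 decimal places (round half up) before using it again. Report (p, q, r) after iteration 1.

(0.080, 3.910, 2.859)

Iteration 1:
  p: GS value = (-6 - (1)·-2.900 - (3)·-2.100) / (8) = 0.400;  p ← (1−ω)·1.200 + ω·0.400 = 0.080
  q: GS value = (12 - (1)·0.080 - (-1)·-2.100) / (5) = 1.964;  q ← (1−ω)·-2.900 + ω·1.964 = 3.910
  r: GS value = (-3 - (1)·0.080 - (-3)·3.910) / (6) = 1.442;  r ← (1−ω)·-2.100 + ω·1.442 = 2.859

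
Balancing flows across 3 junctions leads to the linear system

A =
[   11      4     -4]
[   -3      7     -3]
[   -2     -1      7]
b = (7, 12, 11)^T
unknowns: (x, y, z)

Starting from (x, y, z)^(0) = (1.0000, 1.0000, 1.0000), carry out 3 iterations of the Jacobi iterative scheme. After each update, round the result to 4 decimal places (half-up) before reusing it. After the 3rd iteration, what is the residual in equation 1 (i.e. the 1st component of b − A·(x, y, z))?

0.0684

Iteration 1:
  x = (7 - (4)·1.0000 - (-4)·1.0000) / (11) = 0.6364
  y = (12 - (-3)·1.0000 - (-3)·1.0000) / (7) = 2.5714
  z = (11 - (-2)·1.0000 - (-1)·1.0000) / (7) = 2.0000
Iteration 2:
  x = (7 - (4)·2.5714 - (-4)·2.0000) / (11) = 0.4286
  y = (12 - (-3)·0.6364 - (-3)·2.0000) / (7) = 2.8442
  z = (11 - (-2)·0.6364 - (-1)·2.5714) / (7) = 2.1206
Iteration 3:
  x = (7 - (4)·2.8442 - (-4)·2.1206) / (11) = 0.3732
  y = (12 - (-3)·0.4286 - (-3)·2.1206) / (7) = 2.8068
  z = (11 - (-2)·0.4286 - (-1)·2.8442) / (7) = 2.1002
Residual b − A·x = (0.0684, -0.2274, -0.1482)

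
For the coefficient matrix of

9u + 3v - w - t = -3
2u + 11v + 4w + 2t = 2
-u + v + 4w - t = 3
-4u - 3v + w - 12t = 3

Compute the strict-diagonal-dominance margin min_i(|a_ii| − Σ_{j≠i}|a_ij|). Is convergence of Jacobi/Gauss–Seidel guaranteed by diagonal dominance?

1

row 1: |9| − (3+1+1) = 4
row 2: |11| − (2+4+2) = 3
row 3: |4| − (1+1+1) = 1
row 4: |-12| − (4+3+1) = 4
minimum over rows = 1 → strictly diagonally dominant (convergence guaranteed)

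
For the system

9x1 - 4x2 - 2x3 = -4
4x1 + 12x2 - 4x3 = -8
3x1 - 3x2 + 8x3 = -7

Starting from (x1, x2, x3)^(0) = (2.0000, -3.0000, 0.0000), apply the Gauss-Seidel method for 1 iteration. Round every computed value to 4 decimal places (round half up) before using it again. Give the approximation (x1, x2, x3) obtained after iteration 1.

Iteration 1:
  x1 = (-4 - (-4)·-3.0000 - (-2)·0.0000) / (9) = -1.7778
  x2 = (-8 - (4)·-1.7778 - (-4)·0.0000) / (12) = -0.0741
  x3 = (-7 - (3)·-1.7778 - (-3)·-0.0741) / (8) = -0.2361

(-1.7778, -0.0741, -0.2361)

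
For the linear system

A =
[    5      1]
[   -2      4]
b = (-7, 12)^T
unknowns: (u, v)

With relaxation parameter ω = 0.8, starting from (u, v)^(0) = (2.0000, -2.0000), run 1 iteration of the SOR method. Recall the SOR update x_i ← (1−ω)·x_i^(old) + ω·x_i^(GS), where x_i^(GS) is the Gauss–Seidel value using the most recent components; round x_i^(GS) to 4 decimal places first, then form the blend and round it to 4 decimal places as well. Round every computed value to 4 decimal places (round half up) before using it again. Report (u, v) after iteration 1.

(-0.4000, 1.8400)

Iteration 1:
  u: GS value = (-7 - (1)·-2.0000) / (5) = -1.0000;  u ← (1−ω)·2.0000 + ω·-1.0000 = -0.4000
  v: GS value = (12 - (-2)·-0.4000) / (4) = 2.8000;  v ← (1−ω)·-2.0000 + ω·2.8000 = 1.8400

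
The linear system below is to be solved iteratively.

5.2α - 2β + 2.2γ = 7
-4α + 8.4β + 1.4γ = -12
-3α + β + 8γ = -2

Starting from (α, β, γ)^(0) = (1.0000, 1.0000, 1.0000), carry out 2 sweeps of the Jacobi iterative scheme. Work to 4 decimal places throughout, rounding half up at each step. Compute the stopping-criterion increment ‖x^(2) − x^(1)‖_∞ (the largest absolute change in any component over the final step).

0.3919

Iteration 1:
  α = (7 - (-2)·1.0000 - (2.2)·1.0000) / (5.2) = 1.3077
  β = (-12 - (-4)·1.0000 - (1.4)·1.0000) / (8.4) = -1.1190
  γ = (-2 - (-3)·1.0000 - (1)·1.0000) / (8) = 0.0000
Iteration 2:
  α = (7 - (-2)·-1.1190 - (2.2)·0.0000) / (5.2) = 0.9158
  β = (-12 - (-4)·1.3077 - (1.4)·0.0000) / (8.4) = -0.8059
  γ = (-2 - (-3)·1.3077 - (1)·-1.1190) / (8) = 0.3803
Change: (-0.3919, 0.3131, 0.3803) → max |·| = 0.3919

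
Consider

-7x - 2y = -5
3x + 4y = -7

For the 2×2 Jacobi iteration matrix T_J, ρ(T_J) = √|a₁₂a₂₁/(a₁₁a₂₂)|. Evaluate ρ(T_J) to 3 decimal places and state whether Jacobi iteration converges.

0.463

a₁₂a₂₁/(a₁₁a₂₂) = (-2)·(3) / ((-7)·(4)) = 0.214286
ρ = √|0.214286| = √0.214286 = 0.463
ρ < 1, so Jacobi converges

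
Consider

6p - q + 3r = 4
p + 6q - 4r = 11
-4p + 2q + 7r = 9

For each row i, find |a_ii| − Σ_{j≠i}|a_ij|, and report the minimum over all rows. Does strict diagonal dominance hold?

1

row 1: |6| − (1+3) = 2
row 2: |6| − (1+4) = 1
row 3: |7| − (4+2) = 1
minimum over rows = 1 → strictly diagonally dominant (convergence guaranteed)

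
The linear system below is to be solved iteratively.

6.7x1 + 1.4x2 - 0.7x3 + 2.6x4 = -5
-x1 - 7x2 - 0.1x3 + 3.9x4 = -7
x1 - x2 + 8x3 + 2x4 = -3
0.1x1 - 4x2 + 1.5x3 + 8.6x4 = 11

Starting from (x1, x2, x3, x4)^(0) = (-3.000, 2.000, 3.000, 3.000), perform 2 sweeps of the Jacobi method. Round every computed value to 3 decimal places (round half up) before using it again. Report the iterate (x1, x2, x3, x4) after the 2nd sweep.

Iteration 1:
  x1 = (-5 - (1.4)·2.000 - (-0.7)·3.000 - (2.6)·3.000) / (6.7) = -2.015
  x2 = (-7 - (-1)·-3.000 - (-0.1)·3.000 - (3.9)·3.000) / (-7) = 3.057
  x3 = (-3 - (1)·-3.000 - (-1)·2.000 - (2)·3.000) / (8) = -0.500
  x4 = (11 - (0.1)·-3.000 - (-4)·2.000 - (1.5)·3.000) / (8.6) = 1.721
Iteration 2:
  x1 = (-5 - (1.4)·3.057 - (-0.7)·-0.500 - (2.6)·1.721) / (6.7) = -2.105
  x2 = (-7 - (-1)·-2.015 - (-0.1)·-0.500 - (3.9)·1.721) / (-7) = 2.254
  x3 = (-3 - (1)·-2.015 - (-1)·3.057 - (2)·1.721) / (8) = -0.171
  x4 = (11 - (0.1)·-2.015 - (-4)·3.057 - (1.5)·-0.500) / (8.6) = 2.812

(-2.105, 2.254, -0.171, 2.812)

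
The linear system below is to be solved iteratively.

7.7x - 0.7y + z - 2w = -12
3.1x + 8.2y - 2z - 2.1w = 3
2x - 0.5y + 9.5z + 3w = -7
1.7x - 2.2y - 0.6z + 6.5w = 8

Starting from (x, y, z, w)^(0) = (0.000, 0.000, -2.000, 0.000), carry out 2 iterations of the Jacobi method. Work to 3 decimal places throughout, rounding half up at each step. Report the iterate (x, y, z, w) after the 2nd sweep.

Iteration 1:
  x = (-12 - (-0.7)·0.000 - (1)·-2.000 - (-2)·0.000) / (7.7) = -1.299
  y = (3 - (3.1)·0.000 - (-2)·-2.000 - (-2.1)·0.000) / (8.2) = -0.122
  z = (-7 - (2)·0.000 - (-0.5)·0.000 - (3)·0.000) / (9.5) = -0.737
  w = (8 - (1.7)·0.000 - (-2.2)·0.000 - (-0.6)·-2.000) / (6.5) = 1.046
Iteration 2:
  x = (-12 - (-0.7)·-0.122 - (1)·-0.737 - (-2)·1.046) / (7.7) = -1.202
  y = (3 - (3.1)·-1.299 - (-2)·-0.737 - (-2.1)·1.046) / (8.2) = 0.945
  z = (-7 - (2)·-1.299 - (-0.5)·-0.122 - (3)·1.046) / (9.5) = -0.800
  w = (8 - (1.7)·-1.299 - (-2.2)·-0.122 - (-0.6)·-0.737) / (6.5) = 1.461

(-1.202, 0.945, -0.800, 1.461)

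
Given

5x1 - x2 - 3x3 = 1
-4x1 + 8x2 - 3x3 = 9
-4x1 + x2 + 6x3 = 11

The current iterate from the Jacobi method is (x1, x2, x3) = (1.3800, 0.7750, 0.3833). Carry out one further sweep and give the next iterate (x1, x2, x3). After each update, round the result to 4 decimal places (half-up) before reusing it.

One sweep:
  x1 = (1 - (-1)·0.7750 - (-3)·0.3833) / (5) = 0.5850
  x2 = (9 - (-4)·1.3800 - (-3)·0.3833) / (8) = 1.9587
  x3 = (11 - (-4)·1.3800 - (1)·0.7750) / (6) = 2.6242

(0.5850, 1.9587, 2.6242)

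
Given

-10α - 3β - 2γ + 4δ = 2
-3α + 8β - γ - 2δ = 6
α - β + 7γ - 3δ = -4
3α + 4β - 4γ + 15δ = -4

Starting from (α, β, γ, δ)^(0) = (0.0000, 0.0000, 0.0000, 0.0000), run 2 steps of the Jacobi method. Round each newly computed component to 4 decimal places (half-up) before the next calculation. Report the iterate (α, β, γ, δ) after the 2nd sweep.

Iteration 1:
  α = (2 - (-3)·0.0000 - (-2)·0.0000 - (4)·0.0000) / (-10) = -0.2000
  β = (6 - (-3)·0.0000 - (-1)·0.0000 - (-2)·0.0000) / (8) = 0.7500
  γ = (-4 - (1)·0.0000 - (-1)·0.0000 - (-3)·0.0000) / (7) = -0.5714
  δ = (-4 - (3)·0.0000 - (4)·0.0000 - (-4)·0.0000) / (15) = -0.2667
Iteration 2:
  α = (2 - (-3)·0.7500 - (-2)·-0.5714 - (4)·-0.2667) / (-10) = -0.4174
  β = (6 - (-3)·-0.2000 - (-1)·-0.5714 - (-2)·-0.2667) / (8) = 0.5369
  γ = (-4 - (1)·-0.2000 - (-1)·0.7500 - (-3)·-0.2667) / (7) = -0.5500
  δ = (-4 - (3)·-0.2000 - (4)·0.7500 - (-4)·-0.5714) / (15) = -0.5790

(-0.4174, 0.5369, -0.5500, -0.5790)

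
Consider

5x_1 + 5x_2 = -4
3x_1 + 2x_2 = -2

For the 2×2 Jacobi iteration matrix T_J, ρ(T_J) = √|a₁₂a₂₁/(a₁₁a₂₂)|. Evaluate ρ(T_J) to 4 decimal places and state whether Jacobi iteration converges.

1.2247

a₁₂a₂₁/(a₁₁a₂₂) = (5)·(3) / ((5)·(2)) = 1.500000
ρ = √|1.500000| = √1.500000 = 1.2247
ρ > 1, so Jacobi diverges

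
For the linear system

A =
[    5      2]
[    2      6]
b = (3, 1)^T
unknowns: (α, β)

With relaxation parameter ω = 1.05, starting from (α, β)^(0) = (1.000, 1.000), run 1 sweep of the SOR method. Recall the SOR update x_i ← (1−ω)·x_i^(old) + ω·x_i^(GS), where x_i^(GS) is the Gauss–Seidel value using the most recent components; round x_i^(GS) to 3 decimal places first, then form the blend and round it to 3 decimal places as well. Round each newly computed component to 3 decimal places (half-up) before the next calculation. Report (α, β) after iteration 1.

Iteration 1:
  α: GS value = (3 - (2)·1.000) / (5) = 0.200;  α ← (1−ω)·1.000 + ω·0.200 = 0.160
  β: GS value = (1 - (2)·0.160) / (6) = 0.113;  β ← (1−ω)·1.000 + ω·0.113 = 0.069

(0.160, 0.069)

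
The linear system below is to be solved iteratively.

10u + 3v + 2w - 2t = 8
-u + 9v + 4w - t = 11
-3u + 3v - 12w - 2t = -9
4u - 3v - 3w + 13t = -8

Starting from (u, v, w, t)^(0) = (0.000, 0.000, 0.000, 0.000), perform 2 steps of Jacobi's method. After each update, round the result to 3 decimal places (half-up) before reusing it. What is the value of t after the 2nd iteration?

-0.406

Iteration 1:
  u = (8 - (3)·0.000 - (2)·0.000 - (-2)·0.000) / (10) = 0.800
  v = (11 - (-1)·0.000 - (4)·0.000 - (-1)·0.000) / (9) = 1.222
  w = (-9 - (-3)·0.000 - (3)·0.000 - (-2)·0.000) / (-12) = 0.750
  t = (-8 - (4)·0.000 - (-3)·0.000 - (-3)·0.000) / (13) = -0.615
Iteration 2:
  u = (8 - (3)·1.222 - (2)·0.750 - (-2)·-0.615) / (10) = 0.160
  v = (11 - (-1)·0.800 - (4)·0.750 - (-1)·-0.615) / (9) = 0.909
  w = (-9 - (-3)·0.800 - (3)·1.222 - (-2)·-0.615) / (-12) = 0.958
  t = (-8 - (4)·0.800 - (-3)·1.222 - (-3)·0.750) / (13) = -0.406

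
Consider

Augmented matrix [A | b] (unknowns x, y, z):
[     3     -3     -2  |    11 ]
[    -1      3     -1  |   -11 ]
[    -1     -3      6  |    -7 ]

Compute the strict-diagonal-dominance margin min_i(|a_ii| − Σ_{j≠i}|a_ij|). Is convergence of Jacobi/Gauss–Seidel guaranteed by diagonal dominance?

row 1: |3| − (3+2) = -2
row 2: |3| − (1+1) = 1
row 3: |6| − (1+3) = 2
minimum over rows = -2 → not strictly diagonally dominant

-2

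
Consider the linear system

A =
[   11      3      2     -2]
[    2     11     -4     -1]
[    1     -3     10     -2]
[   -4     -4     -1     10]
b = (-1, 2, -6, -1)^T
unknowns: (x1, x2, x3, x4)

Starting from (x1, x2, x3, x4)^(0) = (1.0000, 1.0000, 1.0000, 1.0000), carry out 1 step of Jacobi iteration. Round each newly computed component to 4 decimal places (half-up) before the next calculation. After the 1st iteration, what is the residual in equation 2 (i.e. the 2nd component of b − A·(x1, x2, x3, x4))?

-2.2723

Iteration 1:
  x1 = (-1 - (3)·1.0000 - (2)·1.0000 - (-2)·1.0000) / (11) = -0.3636
  x2 = (2 - (2)·1.0000 - (-4)·1.0000 - (-1)·1.0000) / (11) = 0.4545
  x3 = (-6 - (1)·1.0000 - (-3)·1.0000 - (-2)·1.0000) / (10) = -0.2000
  x4 = (-1 - (-4)·1.0000 - (-4)·1.0000 - (-1)·1.0000) / (10) = 0.8000
Residual b − A·x = (3.6361, -2.2723, -0.6729, -8.8364)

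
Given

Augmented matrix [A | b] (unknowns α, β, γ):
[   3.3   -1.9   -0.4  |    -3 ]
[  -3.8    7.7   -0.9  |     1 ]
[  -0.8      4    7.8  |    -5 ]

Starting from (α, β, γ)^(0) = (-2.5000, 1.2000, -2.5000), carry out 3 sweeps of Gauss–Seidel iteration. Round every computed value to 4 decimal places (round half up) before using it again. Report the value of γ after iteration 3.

Iteration 1:
  α = (-3 - (-1.9)·1.2000 - (-0.4)·-2.5000) / (3.3) = -0.5212
  β = (1 - (-3.8)·-0.5212 - (-0.9)·-2.5000) / (7.7) = -0.4196
  γ = (-5 - (-0.8)·-0.5212 - (4)·-0.4196) / (7.8) = -0.4793
Iteration 2:
  α = (-3 - (-1.9)·-0.4196 - (-0.4)·-0.4793) / (3.3) = -1.2088
  β = (1 - (-3.8)·-1.2088 - (-0.9)·-0.4793) / (7.7) = -0.5227
  γ = (-5 - (-0.8)·-1.2088 - (4)·-0.5227) / (7.8) = -0.4970
Iteration 3:
  α = (-3 - (-1.9)·-0.5227 - (-0.4)·-0.4970) / (3.3) = -1.2703
  β = (1 - (-3.8)·-1.2703 - (-0.9)·-0.4970) / (7.7) = -0.5551
  γ = (-5 - (-0.8)·-1.2703 - (4)·-0.5551) / (7.8) = -0.4866

-0.4866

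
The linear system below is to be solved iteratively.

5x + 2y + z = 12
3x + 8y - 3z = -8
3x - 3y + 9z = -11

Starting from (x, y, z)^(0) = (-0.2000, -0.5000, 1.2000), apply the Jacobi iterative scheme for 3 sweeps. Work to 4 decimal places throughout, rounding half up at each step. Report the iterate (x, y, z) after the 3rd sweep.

Iteration 1:
  x = (12 - (2)·-0.5000 - (1)·1.2000) / (5) = 2.3600
  y = (-8 - (3)·-0.2000 - (-3)·1.2000) / (8) = -0.4750
  z = (-11 - (3)·-0.2000 - (-3)·-0.5000) / (9) = -1.3222
Iteration 2:
  x = (12 - (2)·-0.4750 - (1)·-1.3222) / (5) = 2.8544
  y = (-8 - (3)·2.3600 - (-3)·-1.3222) / (8) = -2.3808
  z = (-11 - (3)·2.3600 - (-3)·-0.4750) / (9) = -2.1672
Iteration 3:
  x = (12 - (2)·-2.3808 - (1)·-2.1672) / (5) = 3.7858
  y = (-8 - (3)·2.8544 - (-3)·-2.1672) / (8) = -2.8831
  z = (-11 - (3)·2.8544 - (-3)·-2.3808) / (9) = -2.9673

(3.7858, -2.8831, -2.9673)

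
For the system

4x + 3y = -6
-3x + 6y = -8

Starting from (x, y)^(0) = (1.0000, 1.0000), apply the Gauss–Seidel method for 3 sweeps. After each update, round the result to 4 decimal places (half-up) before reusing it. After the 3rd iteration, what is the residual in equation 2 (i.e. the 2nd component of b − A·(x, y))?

Iteration 1:
  x = (-6 - (3)·1.0000) / (4) = -2.2500
  y = (-8 - (-3)·-2.2500) / (6) = -2.4583
Iteration 2:
  x = (-6 - (3)·-2.4583) / (4) = 0.3437
  y = (-8 - (-3)·0.3437) / (6) = -1.1615
Iteration 3:
  x = (-6 - (3)·-1.1615) / (4) = -0.6289
  y = (-8 - (-3)·-0.6289) / (6) = -1.6478
Residual b − A·x = (1.4590, 0.0001)

0.0001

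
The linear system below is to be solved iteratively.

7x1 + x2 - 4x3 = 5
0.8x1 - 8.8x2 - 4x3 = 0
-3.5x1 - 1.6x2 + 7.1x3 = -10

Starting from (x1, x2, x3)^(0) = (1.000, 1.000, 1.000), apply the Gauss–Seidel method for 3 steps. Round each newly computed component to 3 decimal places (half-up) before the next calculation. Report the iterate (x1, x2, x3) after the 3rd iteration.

Iteration 1:
  x1 = (5 - (1)·1.000 - (-4)·1.000) / (7) = 1.143
  x2 = (0 - (0.8)·1.143 - (-4)·1.000) / (-8.8) = -0.351
  x3 = (-10 - (-3.5)·1.143 - (-1.6)·-0.351) / (7.1) = -0.924
Iteration 2:
  x1 = (5 - (1)·-0.351 - (-4)·-0.924) / (7) = 0.236
  x2 = (0 - (0.8)·0.236 - (-4)·-0.924) / (-8.8) = 0.441
  x3 = (-10 - (-3.5)·0.236 - (-1.6)·0.441) / (7.1) = -1.193
Iteration 3:
  x1 = (5 - (1)·0.441 - (-4)·-1.193) / (7) = -0.030
  x2 = (0 - (0.8)·-0.030 - (-4)·-1.193) / (-8.8) = 0.540
  x3 = (-10 - (-3.5)·-0.030 - (-1.6)·0.540) / (7.1) = -1.302

(-0.030, 0.540, -1.302)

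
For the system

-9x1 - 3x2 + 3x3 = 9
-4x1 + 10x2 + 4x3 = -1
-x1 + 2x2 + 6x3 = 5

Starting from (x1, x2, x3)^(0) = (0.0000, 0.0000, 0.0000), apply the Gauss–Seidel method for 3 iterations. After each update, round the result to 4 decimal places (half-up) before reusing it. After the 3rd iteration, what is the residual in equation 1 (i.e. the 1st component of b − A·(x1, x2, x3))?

-0.0981

Iteration 1:
  x1 = (9 - (-3)·0.0000 - (3)·0.0000) / (-9) = -1.0000
  x2 = (-1 - (-4)·-1.0000 - (4)·0.0000) / (10) = -0.5000
  x3 = (5 - (-1)·-1.0000 - (2)·-0.5000) / (6) = 0.8333
Iteration 2:
  x1 = (9 - (-3)·-0.5000 - (3)·0.8333) / (-9) = -0.5556
  x2 = (-1 - (-4)·-0.5556 - (4)·0.8333) / (10) = -0.6556
  x3 = (5 - (-1)·-0.5556 - (2)·-0.6556) / (6) = 0.9593
Iteration 3:
  x1 = (9 - (-3)·-0.6556 - (3)·0.9593) / (-9) = -0.4617
  x2 = (-1 - (-4)·-0.4617 - (4)·0.9593) / (10) = -0.6684
  x3 = (5 - (-1)·-0.4617 - (2)·-0.6684) / (6) = 0.9792
Residual b − A·x = (-0.0981, -0.0796, -0.0001)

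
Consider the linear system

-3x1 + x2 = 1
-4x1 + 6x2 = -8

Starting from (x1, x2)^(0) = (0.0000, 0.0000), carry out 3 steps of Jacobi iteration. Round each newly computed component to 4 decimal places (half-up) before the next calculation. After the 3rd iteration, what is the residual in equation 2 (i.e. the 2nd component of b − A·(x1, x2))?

Iteration 1:
  x1 = (1 - (1)·0.0000) / (-3) = -0.3333
  x2 = (-8 - (-4)·0.0000) / (6) = -1.3333
Iteration 2:
  x1 = (1 - (1)·-1.3333) / (-3) = -0.7778
  x2 = (-8 - (-4)·-0.3333) / (6) = -1.5555
Iteration 3:
  x1 = (1 - (1)·-1.5555) / (-3) = -0.8518
  x2 = (-8 - (-4)·-0.7778) / (6) = -1.8519
Residual b − A·x = (0.2965, -0.2958)

-0.2958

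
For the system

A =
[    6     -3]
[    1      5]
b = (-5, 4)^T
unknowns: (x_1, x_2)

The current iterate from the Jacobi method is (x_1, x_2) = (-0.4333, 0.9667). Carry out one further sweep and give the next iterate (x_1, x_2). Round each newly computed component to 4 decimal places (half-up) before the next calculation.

One sweep:
  x_1 = (-5 - (-3)·0.9667) / (6) = -0.3500
  x_2 = (4 - (1)·-0.4333) / (5) = 0.8867

(-0.3500, 0.8867)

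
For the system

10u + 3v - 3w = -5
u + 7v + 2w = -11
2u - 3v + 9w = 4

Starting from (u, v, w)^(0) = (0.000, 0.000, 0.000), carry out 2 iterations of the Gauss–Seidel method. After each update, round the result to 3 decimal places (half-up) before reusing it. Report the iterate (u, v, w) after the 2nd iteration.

(-0.033, -1.583, -0.076)

Iteration 1:
  u = (-5 - (3)·0.000 - (-3)·0.000) / (10) = -0.500
  v = (-11 - (1)·-0.500 - (2)·0.000) / (7) = -1.500
  w = (4 - (2)·-0.500 - (-3)·-1.500) / (9) = 0.056
Iteration 2:
  u = (-5 - (3)·-1.500 - (-3)·0.056) / (10) = -0.033
  v = (-11 - (1)·-0.033 - (2)·0.056) / (7) = -1.583
  w = (4 - (2)·-0.033 - (-3)·-1.583) / (9) = -0.076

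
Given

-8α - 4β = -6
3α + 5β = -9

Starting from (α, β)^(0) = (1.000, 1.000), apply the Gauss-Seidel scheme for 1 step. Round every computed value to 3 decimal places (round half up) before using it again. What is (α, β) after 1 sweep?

Iteration 1:
  α = (-6 - (-4)·1.000) / (-8) = 0.250
  β = (-9 - (3)·0.250) / (5) = -1.950

(0.250, -1.950)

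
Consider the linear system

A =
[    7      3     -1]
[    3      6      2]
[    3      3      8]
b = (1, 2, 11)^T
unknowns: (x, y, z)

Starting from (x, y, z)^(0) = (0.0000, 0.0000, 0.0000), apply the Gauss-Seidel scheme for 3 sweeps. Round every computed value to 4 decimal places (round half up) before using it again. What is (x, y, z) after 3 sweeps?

(0.4137, -0.3283, 1.3430)

Iteration 1:
  x = (1 - (3)·0.0000 - (-1)·0.0000) / (7) = 0.1429
  y = (2 - (3)·0.1429 - (2)·0.0000) / (6) = 0.2619
  z = (11 - (3)·0.1429 - (3)·0.2619) / (8) = 1.2232
Iteration 2:
  x = (1 - (3)·0.2619 - (-1)·1.2232) / (7) = 0.2054
  y = (2 - (3)·0.2054 - (2)·1.2232) / (6) = -0.1771
  z = (11 - (3)·0.2054 - (3)·-0.1771) / (8) = 1.3644
Iteration 3:
  x = (1 - (3)·-0.1771 - (-1)·1.3644) / (7) = 0.4137
  y = (2 - (3)·0.4137 - (2)·1.3644) / (6) = -0.3283
  z = (11 - (3)·0.4137 - (3)·-0.3283) / (8) = 1.3430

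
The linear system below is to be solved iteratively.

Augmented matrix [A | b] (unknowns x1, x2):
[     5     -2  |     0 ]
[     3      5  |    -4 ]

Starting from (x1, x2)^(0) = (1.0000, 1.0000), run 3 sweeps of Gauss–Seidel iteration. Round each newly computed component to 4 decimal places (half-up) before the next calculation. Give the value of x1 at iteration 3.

-0.2202

Iteration 1:
  x1 = (0 - (-2)·1.0000) / (5) = 0.4000
  x2 = (-4 - (3)·0.4000) / (5) = -1.0400
Iteration 2:
  x1 = (0 - (-2)·-1.0400) / (5) = -0.4160
  x2 = (-4 - (3)·-0.4160) / (5) = -0.5504
Iteration 3:
  x1 = (0 - (-2)·-0.5504) / (5) = -0.2202
  x2 = (-4 - (3)·-0.2202) / (5) = -0.6679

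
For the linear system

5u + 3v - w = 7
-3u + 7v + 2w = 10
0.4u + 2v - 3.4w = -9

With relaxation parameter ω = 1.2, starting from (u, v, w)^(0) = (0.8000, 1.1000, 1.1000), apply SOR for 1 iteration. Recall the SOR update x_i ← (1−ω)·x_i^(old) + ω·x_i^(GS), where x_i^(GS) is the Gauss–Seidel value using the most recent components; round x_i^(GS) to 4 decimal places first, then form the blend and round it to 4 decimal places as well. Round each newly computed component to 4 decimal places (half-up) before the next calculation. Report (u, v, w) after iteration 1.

Iteration 1:
  u: GS value = (7 - (3)·1.1000 - (-1)·1.1000) / (5) = 0.9600;  u ← (1−ω)·0.8000 + ω·0.9600 = 0.9920
  v: GS value = (10 - (-3)·0.9920 - (2)·1.1000) / (7) = 1.5394;  v ← (1−ω)·1.1000 + ω·1.5394 = 1.6273
  w: GS value = (-9 - (0.4)·0.9920 - (2)·1.6273) / (-3.4) = 3.7210;  w ← (1−ω)·1.1000 + ω·3.7210 = 4.2452

(0.9920, 1.6273, 4.2452)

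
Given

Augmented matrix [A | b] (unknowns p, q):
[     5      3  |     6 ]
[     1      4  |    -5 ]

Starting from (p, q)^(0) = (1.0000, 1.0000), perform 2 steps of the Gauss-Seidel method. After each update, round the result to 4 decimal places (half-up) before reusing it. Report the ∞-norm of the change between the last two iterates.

Iteration 1:
  p = (6 - (3)·1.0000) / (5) = 0.6000
  q = (-5 - (1)·0.6000) / (4) = -1.4000
Iteration 2:
  p = (6 - (3)·-1.4000) / (5) = 2.0400
  q = (-5 - (1)·2.0400) / (4) = -1.7600
Change: (1.4400, -0.3600) → max |·| = 1.4400

1.4400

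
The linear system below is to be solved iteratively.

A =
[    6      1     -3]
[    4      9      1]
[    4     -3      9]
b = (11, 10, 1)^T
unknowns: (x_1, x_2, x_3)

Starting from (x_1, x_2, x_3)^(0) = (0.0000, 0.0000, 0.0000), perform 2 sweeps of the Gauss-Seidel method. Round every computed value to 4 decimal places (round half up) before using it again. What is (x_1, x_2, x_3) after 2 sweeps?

Iteration 1:
  x_1 = (11 - (1)·0.0000 - (-3)·0.0000) / (6) = 1.8333
  x_2 = (10 - (4)·1.8333 - (1)·0.0000) / (9) = 0.2963
  x_3 = (1 - (4)·1.8333 - (-3)·0.2963) / (9) = -0.6049
Iteration 2:
  x_1 = (11 - (1)·0.2963 - (-3)·-0.6049) / (6) = 1.4815
  x_2 = (10 - (4)·1.4815 - (1)·-0.6049) / (9) = 0.5199
  x_3 = (1 - (4)·1.4815 - (-3)·0.5199) / (9) = -0.3740

(1.4815, 0.5199, -0.3740)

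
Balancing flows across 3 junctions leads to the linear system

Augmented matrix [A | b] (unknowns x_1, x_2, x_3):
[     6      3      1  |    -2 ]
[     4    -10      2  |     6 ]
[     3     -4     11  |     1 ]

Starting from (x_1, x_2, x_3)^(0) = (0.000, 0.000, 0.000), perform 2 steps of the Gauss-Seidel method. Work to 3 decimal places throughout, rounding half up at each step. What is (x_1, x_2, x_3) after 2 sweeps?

(0.047, -0.598, -0.139)

Iteration 1:
  x_1 = (-2 - (3)·0.000 - (1)·0.000) / (6) = -0.333
  x_2 = (6 - (4)·-0.333 - (2)·0.000) / (-10) = -0.733
  x_3 = (1 - (3)·-0.333 - (-4)·-0.733) / (11) = -0.085
Iteration 2:
  x_1 = (-2 - (3)·-0.733 - (1)·-0.085) / (6) = 0.047
  x_2 = (6 - (4)·0.047 - (2)·-0.085) / (-10) = -0.598
  x_3 = (1 - (3)·0.047 - (-4)·-0.598) / (11) = -0.139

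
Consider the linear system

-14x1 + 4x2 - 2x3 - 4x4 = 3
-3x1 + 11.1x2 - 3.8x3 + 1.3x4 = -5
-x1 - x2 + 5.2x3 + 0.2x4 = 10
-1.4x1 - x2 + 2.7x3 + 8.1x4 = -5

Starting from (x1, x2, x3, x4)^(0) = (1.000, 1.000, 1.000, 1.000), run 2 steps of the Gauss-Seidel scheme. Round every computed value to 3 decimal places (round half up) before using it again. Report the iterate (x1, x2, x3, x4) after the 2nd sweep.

Iteration 1:
  x1 = (3 - (4)·1.000 - (-2)·1.000 - (-4)·1.000) / (-14) = -0.357
  x2 = (-5 - (-3)·-0.357 - (-3.8)·1.000 - (1.3)·1.000) / (11.1) = -0.322
  x3 = (10 - (-1)·-0.357 - (-1)·-0.322 - (0.2)·1.000) / (5.2) = 1.754
  x4 = (-5 - (-1.4)·-0.357 - (-1)·-0.322 - (2.7)·1.754) / (8.1) = -1.303
Iteration 2:
  x1 = (3 - (4)·-0.322 - (-2)·1.754 - (-4)·-1.303) / (-14) = -0.185
  x2 = (-5 - (-3)·-0.185 - (-3.8)·1.754 - (1.3)·-1.303) / (11.1) = 0.253
  x3 = (10 - (-1)·-0.185 - (-1)·0.253 - (0.2)·-1.303) / (5.2) = 1.986
  x4 = (-5 - (-1.4)·-0.185 - (-1)·0.253 - (2.7)·1.986) / (8.1) = -1.280

(-0.185, 0.253, 1.986, -1.280)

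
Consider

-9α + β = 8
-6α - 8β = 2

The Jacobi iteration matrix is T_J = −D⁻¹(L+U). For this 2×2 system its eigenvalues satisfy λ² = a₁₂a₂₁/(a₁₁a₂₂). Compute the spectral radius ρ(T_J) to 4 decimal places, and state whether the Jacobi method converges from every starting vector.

0.2887

a₁₂a₂₁/(a₁₁a₂₂) = (1)·(-6) / ((-9)·(-8)) = -0.083333
ρ = √|-0.083333| = √0.083333 = 0.2887
ρ < 1, so Jacobi converges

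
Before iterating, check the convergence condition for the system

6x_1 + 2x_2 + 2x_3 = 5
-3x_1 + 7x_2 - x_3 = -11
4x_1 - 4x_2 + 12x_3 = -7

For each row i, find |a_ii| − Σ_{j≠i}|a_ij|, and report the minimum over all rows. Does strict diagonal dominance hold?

row 1: |6| − (2+2) = 2
row 2: |7| − (3+1) = 3
row 3: |12| − (4+4) = 4
minimum over rows = 2 → strictly diagonally dominant (convergence guaranteed)

2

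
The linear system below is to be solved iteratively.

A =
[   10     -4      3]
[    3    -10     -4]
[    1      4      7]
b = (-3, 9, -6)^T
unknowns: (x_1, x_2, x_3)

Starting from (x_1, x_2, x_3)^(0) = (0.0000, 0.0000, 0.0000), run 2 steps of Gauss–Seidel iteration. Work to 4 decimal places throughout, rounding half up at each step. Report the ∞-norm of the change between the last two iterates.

0.3214

Iteration 1:
  x_1 = (-3 - (-4)·0.0000 - (3)·0.0000) / (10) = -0.3000
  x_2 = (9 - (3)·-0.3000 - (-4)·0.0000) / (-10) = -0.9900
  x_3 = (-6 - (1)·-0.3000 - (4)·-0.9900) / (7) = -0.2486
Iteration 2:
  x_1 = (-3 - (-4)·-0.9900 - (3)·-0.2486) / (10) = -0.6214
  x_2 = (9 - (3)·-0.6214 - (-4)·-0.2486) / (-10) = -0.9870
  x_3 = (-6 - (1)·-0.6214 - (4)·-0.9870) / (7) = -0.2044
Change: (-0.3214, 0.0030, 0.0442) → max |·| = 0.3214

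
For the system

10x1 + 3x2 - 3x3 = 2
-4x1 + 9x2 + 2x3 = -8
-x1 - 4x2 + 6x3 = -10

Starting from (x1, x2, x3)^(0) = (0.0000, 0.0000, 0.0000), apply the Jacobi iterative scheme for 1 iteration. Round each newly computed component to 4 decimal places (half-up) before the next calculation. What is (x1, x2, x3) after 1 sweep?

(0.2000, -0.8889, -1.6667)

Iteration 1:
  x1 = (2 - (3)·0.0000 - (-3)·0.0000) / (10) = 0.2000
  x2 = (-8 - (-4)·0.0000 - (2)·0.0000) / (9) = -0.8889
  x3 = (-10 - (-1)·0.0000 - (-4)·0.0000) / (6) = -1.6667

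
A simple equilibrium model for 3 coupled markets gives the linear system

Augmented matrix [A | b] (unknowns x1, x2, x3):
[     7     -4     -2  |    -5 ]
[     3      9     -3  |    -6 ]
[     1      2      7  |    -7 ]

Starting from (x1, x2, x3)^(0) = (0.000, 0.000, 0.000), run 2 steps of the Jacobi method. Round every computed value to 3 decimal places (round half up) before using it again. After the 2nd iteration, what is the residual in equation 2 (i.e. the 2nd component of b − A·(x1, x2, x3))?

2.880

Iteration 1:
  x1 = (-5 - (-4)·0.000 - (-2)·0.000) / (7) = -0.714
  x2 = (-6 - (3)·0.000 - (-3)·0.000) / (9) = -0.667
  x3 = (-7 - (1)·0.000 - (2)·0.000) / (7) = -1.000
Iteration 2:
  x1 = (-5 - (-4)·-0.667 - (-2)·-1.000) / (7) = -1.381
  x2 = (-6 - (3)·-0.714 - (-3)·-1.000) / (9) = -0.762
  x3 = (-7 - (1)·-0.714 - (2)·-0.667) / (7) = -0.707
Residual b − A·x = (0.205, 2.880, 0.854)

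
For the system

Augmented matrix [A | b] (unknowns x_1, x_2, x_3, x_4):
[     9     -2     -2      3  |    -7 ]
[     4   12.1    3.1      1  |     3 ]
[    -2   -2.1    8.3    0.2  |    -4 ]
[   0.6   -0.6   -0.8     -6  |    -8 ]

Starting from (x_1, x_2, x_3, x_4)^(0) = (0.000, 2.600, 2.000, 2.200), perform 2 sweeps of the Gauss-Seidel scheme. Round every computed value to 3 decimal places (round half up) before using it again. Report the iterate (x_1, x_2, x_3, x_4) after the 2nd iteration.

Iteration 1:
  x_1 = (-7 - (-2)·2.600 - (-2)·2.000 - (3)·2.200) / (9) = -0.489
  x_2 = (3 - (4)·-0.489 - (3.1)·2.000 - (1)·2.200) / (12.1) = -0.285
  x_3 = (-4 - (-2)·-0.489 - (-2.1)·-0.285 - (0.2)·2.200) / (8.3) = -0.725
  x_4 = (-8 - (0.6)·-0.489 - (-0.6)·-0.285 - (-0.8)·-0.725) / (-6) = 1.410
Iteration 2:
  x_1 = (-7 - (-2)·-0.285 - (-2)·-0.725 - (3)·1.410) / (9) = -1.472
  x_2 = (3 - (4)·-1.472 - (3.1)·-0.725 - (1)·1.410) / (12.1) = 0.804
  x_3 = (-4 - (-2)·-1.472 - (-2.1)·0.804 - (0.2)·1.410) / (8.3) = -0.667
  x_4 = (-8 - (0.6)·-1.472 - (-0.6)·0.804 - (-0.8)·-0.667) / (-6) = 1.195

(-1.472, 0.804, -0.667, 1.195)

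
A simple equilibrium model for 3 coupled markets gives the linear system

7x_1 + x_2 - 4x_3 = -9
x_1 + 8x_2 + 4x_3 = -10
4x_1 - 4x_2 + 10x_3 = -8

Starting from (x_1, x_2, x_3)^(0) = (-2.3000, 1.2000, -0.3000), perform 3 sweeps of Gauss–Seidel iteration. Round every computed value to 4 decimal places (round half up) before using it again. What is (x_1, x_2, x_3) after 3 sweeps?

(-1.4819, -0.7912, -0.5237)

Iteration 1:
  x_1 = (-9 - (1)·1.2000 - (-4)·-0.3000) / (7) = -1.6286
  x_2 = (-10 - (1)·-1.6286 - (4)·-0.3000) / (8) = -0.8964
  x_3 = (-8 - (4)·-1.6286 - (-4)·-0.8964) / (10) = -0.5071
Iteration 2:
  x_1 = (-9 - (1)·-0.8964 - (-4)·-0.5071) / (7) = -1.4474
  x_2 = (-10 - (1)·-1.4474 - (4)·-0.5071) / (8) = -0.8155
  x_3 = (-8 - (4)·-1.4474 - (-4)·-0.8155) / (10) = -0.5472
Iteration 3:
  x_1 = (-9 - (1)·-0.8155 - (-4)·-0.5472) / (7) = -1.4819
  x_2 = (-10 - (1)·-1.4819 - (4)·-0.5472) / (8) = -0.7912
  x_3 = (-8 - (4)·-1.4819 - (-4)·-0.7912) / (10) = -0.5237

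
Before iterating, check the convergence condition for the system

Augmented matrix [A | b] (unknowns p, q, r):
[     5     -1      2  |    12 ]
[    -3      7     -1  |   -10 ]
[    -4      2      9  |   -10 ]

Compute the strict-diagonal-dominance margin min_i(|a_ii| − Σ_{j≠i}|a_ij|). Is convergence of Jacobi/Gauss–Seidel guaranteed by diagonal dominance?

2

row 1: |5| − (1+2) = 2
row 2: |7| − (3+1) = 3
row 3: |9| − (4+2) = 3
minimum over rows = 2 → strictly diagonally dominant (convergence guaranteed)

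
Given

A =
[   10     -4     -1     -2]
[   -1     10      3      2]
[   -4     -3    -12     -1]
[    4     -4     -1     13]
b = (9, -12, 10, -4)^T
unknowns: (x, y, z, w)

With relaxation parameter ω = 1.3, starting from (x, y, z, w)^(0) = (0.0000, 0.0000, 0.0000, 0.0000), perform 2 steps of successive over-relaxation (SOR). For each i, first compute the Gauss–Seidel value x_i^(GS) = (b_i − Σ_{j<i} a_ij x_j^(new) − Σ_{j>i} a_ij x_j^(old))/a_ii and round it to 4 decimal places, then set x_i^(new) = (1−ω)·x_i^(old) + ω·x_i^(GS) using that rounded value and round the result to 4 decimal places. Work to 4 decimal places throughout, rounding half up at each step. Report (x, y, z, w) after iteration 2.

(-0.4619, -0.3544, -0.2609, 0.0802)

Iteration 1:
  x: GS value = (9 - (-4)·0.0000 - (-1)·0.0000 - (-2)·0.0000) / (10) = 0.9000;  x ← (1−ω)·0.0000 + ω·0.9000 = 1.1700
  y: GS value = (-12 - (-1)·1.1700 - (3)·0.0000 - (2)·0.0000) / (10) = -1.0830;  y ← (1−ω)·0.0000 + ω·-1.0830 = -1.4079
  z: GS value = (10 - (-4)·1.1700 - (-3)·-1.4079 - (-1)·0.0000) / (-12) = -0.8714;  z ← (1−ω)·0.0000 + ω·-0.8714 = -1.1328
  w: GS value = (-4 - (4)·1.1700 - (-4)·-1.4079 - (-1)·-1.1328) / (13) = -1.1880;  w ← (1−ω)·0.0000 + ω·-1.1880 = -1.5444
Iteration 2:
  x: GS value = (9 - (-4)·-1.4079 - (-1)·-1.1328 - (-2)·-1.5444) / (10) = -0.0853;  x ← (1−ω)·1.1700 + ω·-0.0853 = -0.4619
  y: GS value = (-12 - (-1)·-0.4619 - (3)·-1.1328 - (2)·-1.5444) / (10) = -0.5975;  y ← (1−ω)·-1.4079 + ω·-0.5975 = -0.3544
  z: GS value = (10 - (-4)·-0.4619 - (-3)·-0.3544 - (-1)·-1.5444) / (-12) = -0.4621;  z ← (1−ω)·-1.1328 + ω·-0.4621 = -0.2609
  w: GS value = (-4 - (4)·-0.4619 - (-4)·-0.3544 - (-1)·-0.2609) / (13) = -0.2947;  w ← (1−ω)·-1.5444 + ω·-0.2947 = 0.0802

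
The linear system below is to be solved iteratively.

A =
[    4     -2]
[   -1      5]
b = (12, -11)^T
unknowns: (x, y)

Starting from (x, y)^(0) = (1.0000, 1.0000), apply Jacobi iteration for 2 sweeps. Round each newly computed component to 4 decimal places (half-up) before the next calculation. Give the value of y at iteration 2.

-1.5000

Iteration 1:
  x = (12 - (-2)·1.0000) / (4) = 3.5000
  y = (-11 - (-1)·1.0000) / (5) = -2.0000
Iteration 2:
  x = (12 - (-2)·-2.0000) / (4) = 2.0000
  y = (-11 - (-1)·3.5000) / (5) = -1.5000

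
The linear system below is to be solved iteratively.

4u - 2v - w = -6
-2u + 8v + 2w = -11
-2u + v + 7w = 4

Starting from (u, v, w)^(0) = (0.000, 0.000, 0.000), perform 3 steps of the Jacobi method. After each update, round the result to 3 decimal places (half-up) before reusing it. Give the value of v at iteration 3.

Iteration 1:
  u = (-6 - (-2)·0.000 - (-1)·0.000) / (4) = -1.500
  v = (-11 - (-2)·0.000 - (2)·0.000) / (8) = -1.375
  w = (4 - (-2)·0.000 - (1)·0.000) / (7) = 0.571
Iteration 2:
  u = (-6 - (-2)·-1.375 - (-1)·0.571) / (4) = -2.045
  v = (-11 - (-2)·-1.500 - (2)·0.571) / (8) = -1.893
  w = (4 - (-2)·-1.500 - (1)·-1.375) / (7) = 0.339
Iteration 3:
  u = (-6 - (-2)·-1.893 - (-1)·0.339) / (4) = -2.362
  v = (-11 - (-2)·-2.045 - (2)·0.339) / (8) = -1.971
  w = (4 - (-2)·-2.045 - (1)·-1.893) / (7) = 0.258

-1.971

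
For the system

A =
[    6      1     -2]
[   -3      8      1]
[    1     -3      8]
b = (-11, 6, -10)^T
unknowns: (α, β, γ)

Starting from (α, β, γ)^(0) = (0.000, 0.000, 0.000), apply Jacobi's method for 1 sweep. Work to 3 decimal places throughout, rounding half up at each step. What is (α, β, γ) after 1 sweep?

(-1.833, 0.750, -1.250)

Iteration 1:
  α = (-11 - (1)·0.000 - (-2)·0.000) / (6) = -1.833
  β = (6 - (-3)·0.000 - (1)·0.000) / (8) = 0.750
  γ = (-10 - (1)·0.000 - (-3)·0.000) / (8) = -1.250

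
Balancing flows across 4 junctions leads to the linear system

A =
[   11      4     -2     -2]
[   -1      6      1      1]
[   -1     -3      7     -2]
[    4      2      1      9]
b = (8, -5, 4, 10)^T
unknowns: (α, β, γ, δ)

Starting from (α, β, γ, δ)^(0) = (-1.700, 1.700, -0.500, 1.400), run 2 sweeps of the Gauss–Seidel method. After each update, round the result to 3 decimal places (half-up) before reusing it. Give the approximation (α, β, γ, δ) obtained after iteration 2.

(1.385, -0.892, 0.710, 0.615)

Iteration 1:
  α = (8 - (4)·1.700 - (-2)·-0.500 - (-2)·1.400) / (11) = 0.273
  β = (-5 - (-1)·0.273 - (1)·-0.500 - (1)·1.400) / (6) = -0.938
  γ = (4 - (-1)·0.273 - (-3)·-0.938 - (-2)·1.400) / (7) = 0.608
  δ = (10 - (4)·0.273 - (2)·-0.938 - (1)·0.608) / (9) = 1.131
Iteration 2:
  α = (8 - (4)·-0.938 - (-2)·0.608 - (-2)·1.131) / (11) = 1.385
  β = (-5 - (-1)·1.385 - (1)·0.608 - (1)·1.131) / (6) = -0.892
  γ = (4 - (-1)·1.385 - (-3)·-0.892 - (-2)·1.131) / (7) = 0.710
  δ = (10 - (4)·1.385 - (2)·-0.892 - (1)·0.710) / (9) = 0.615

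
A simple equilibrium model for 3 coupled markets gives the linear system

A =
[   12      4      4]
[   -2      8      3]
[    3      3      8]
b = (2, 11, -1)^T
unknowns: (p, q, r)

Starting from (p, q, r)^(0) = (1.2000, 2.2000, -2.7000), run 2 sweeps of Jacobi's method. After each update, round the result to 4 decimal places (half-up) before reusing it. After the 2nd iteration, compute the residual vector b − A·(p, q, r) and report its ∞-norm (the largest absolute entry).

3.9000

Iteration 1:
  p = (2 - (4)·2.2000 - (4)·-2.7000) / (12) = 0.3333
  q = (11 - (-2)·1.2000 - (3)·-2.7000) / (8) = 2.6875
  r = (-1 - (3)·1.2000 - (3)·2.2000) / (8) = -1.4000
Iteration 2:
  p = (2 - (4)·2.6875 - (4)·-1.4000) / (12) = -0.2625
  q = (11 - (-2)·0.3333 - (3)·-1.4000) / (8) = 1.9833
  r = (-1 - (3)·0.3333 - (3)·2.6875) / (8) = -1.2578
Residual b − A·x = (2.2480, -1.6180, 3.9000); ∞-norm = 3.9000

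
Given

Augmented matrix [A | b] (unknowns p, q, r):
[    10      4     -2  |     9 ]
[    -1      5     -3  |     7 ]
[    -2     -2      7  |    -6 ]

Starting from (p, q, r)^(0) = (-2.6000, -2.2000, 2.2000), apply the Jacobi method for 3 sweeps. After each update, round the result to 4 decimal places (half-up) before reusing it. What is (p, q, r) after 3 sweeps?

(0.7784, 1.5583, -0.8340)

Iteration 1:
  p = (9 - (4)·-2.2000 - (-2)·2.2000) / (10) = 2.2200
  q = (7 - (-1)·-2.6000 - (-3)·2.2000) / (5) = 2.2000
  r = (-6 - (-2)·-2.6000 - (-2)·-2.2000) / (7) = -2.2286
Iteration 2:
  p = (9 - (4)·2.2000 - (-2)·-2.2286) / (10) = -0.4257
  q = (7 - (-1)·2.2200 - (-3)·-2.2286) / (5) = 0.5068
  r = (-6 - (-2)·2.2200 - (-2)·2.2000) / (7) = 0.4057
Iteration 3:
  p = (9 - (4)·0.5068 - (-2)·0.4057) / (10) = 0.7784
  q = (7 - (-1)·-0.4257 - (-3)·0.4057) / (5) = 1.5583
  r = (-6 - (-2)·-0.4257 - (-2)·0.5068) / (7) = -0.8340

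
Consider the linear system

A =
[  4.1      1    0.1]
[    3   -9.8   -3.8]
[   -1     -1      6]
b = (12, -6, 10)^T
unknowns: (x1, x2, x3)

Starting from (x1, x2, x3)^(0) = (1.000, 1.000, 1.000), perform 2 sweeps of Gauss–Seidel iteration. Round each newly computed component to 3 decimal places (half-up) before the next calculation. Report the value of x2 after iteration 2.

Iteration 1:
  x1 = (12 - (1)·1.000 - (0.1)·1.000) / (4.1) = 2.659
  x2 = (-6 - (3)·2.659 - (-3.8)·1.000) / (-9.8) = 1.038
  x3 = (10 - (-1)·2.659 - (-1)·1.038) / (6) = 2.283
Iteration 2:
  x1 = (12 - (1)·1.038 - (0.1)·2.283) / (4.1) = 2.618
  x2 = (-6 - (3)·2.618 - (-3.8)·2.283) / (-9.8) = 0.528
  x3 = (10 - (-1)·2.618 - (-1)·0.528) / (6) = 2.191

0.528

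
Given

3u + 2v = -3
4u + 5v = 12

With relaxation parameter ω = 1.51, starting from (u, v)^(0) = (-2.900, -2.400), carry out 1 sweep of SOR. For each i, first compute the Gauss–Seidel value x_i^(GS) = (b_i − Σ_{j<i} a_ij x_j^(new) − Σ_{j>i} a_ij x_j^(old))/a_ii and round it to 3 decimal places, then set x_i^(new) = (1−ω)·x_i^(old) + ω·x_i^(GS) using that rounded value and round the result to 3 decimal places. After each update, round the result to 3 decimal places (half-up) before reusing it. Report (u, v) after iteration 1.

(2.385, 1.967)

Iteration 1:
  u: GS value = (-3 - (2)·-2.400) / (3) = 0.600;  u ← (1−ω)·-2.900 + ω·0.600 = 2.385
  v: GS value = (12 - (4)·2.385) / (5) = 0.492;  v ← (1−ω)·-2.400 + ω·0.492 = 1.967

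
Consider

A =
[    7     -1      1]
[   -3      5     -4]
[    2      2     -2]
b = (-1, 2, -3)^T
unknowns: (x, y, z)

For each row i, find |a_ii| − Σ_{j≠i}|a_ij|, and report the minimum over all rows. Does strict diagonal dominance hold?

row 1: |7| − (1+1) = 5
row 2: |5| − (3+4) = -2
row 3: |-2| − (2+2) = -2
minimum over rows = -2 → not strictly diagonally dominant

-2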